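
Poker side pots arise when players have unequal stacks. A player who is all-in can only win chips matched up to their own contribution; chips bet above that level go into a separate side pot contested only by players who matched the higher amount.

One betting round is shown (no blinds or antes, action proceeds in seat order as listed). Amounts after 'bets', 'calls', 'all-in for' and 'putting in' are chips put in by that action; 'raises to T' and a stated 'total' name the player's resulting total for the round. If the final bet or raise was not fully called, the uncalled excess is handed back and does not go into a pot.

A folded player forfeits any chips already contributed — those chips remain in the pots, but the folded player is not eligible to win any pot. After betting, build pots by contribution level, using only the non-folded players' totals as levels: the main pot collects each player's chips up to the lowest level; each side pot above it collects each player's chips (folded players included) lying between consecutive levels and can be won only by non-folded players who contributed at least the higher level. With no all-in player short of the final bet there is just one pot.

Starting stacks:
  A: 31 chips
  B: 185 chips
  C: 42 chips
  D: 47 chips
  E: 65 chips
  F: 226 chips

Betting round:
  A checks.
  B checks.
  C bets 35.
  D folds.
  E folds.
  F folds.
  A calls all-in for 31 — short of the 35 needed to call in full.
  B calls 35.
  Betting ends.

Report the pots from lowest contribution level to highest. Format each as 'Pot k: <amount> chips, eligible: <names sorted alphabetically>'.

Pot 1: 93 chips, eligible: A, B, C
Pot 2: 8 chips, eligible: B, C

Derivation:
Contributions: A=31, B=35, C=35
Folded: D, E, F
Pot levels (distinct totals of non-folded players): 31, 35
Layer 1-31: 31 each from A, B, C = 31*3 = 93 chips; eligible A, B, C
Layer 32-35: 4 each from B, C = 4*2 = 8 chips; eligible B, C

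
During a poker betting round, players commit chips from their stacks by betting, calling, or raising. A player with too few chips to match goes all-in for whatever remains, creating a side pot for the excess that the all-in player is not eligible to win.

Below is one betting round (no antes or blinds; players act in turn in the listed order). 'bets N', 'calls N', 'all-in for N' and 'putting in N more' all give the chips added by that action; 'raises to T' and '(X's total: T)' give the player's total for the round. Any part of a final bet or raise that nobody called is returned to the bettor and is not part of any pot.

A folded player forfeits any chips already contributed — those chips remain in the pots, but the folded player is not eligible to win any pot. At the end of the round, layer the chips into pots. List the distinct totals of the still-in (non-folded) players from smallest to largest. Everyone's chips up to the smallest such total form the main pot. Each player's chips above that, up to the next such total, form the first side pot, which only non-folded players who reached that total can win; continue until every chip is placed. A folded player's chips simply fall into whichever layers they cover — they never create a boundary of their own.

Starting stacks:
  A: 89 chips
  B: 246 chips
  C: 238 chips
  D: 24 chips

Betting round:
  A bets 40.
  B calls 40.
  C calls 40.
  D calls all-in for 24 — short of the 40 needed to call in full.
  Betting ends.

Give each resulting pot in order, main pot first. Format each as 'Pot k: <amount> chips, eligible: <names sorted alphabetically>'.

Contributions: A=40, B=40, C=40, D=24
Pot levels (distinct totals of non-folded players): 24, 40
Layer 1-24: 24 each from A, B, C, D = 24*4 = 96 chips; eligible A, B, C, D
Layer 25-40: 16 each from A, B, C = 16*3 = 48 chips; eligible A, B, C

Pot 1: 96 chips, eligible: A, B, C, D
Pot 2: 48 chips, eligible: A, B, C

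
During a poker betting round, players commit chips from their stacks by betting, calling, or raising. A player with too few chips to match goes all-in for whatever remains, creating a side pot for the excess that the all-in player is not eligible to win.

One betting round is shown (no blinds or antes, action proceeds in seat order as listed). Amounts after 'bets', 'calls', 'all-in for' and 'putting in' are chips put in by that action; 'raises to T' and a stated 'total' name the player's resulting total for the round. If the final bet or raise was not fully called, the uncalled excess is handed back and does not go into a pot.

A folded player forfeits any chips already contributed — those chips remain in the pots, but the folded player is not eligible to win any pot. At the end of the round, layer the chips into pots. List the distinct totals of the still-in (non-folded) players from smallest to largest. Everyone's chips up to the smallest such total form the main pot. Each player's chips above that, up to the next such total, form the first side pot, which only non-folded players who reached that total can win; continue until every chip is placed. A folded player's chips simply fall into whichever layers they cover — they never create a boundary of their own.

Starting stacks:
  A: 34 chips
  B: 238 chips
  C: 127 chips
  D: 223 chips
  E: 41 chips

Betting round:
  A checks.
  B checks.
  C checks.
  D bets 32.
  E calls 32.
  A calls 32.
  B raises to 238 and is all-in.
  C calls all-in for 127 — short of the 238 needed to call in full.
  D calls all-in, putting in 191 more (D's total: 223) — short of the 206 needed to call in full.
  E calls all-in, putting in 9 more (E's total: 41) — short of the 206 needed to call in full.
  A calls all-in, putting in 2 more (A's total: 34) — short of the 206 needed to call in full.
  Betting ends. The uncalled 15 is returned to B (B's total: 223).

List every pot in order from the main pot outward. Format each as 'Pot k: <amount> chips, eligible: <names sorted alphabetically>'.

Contributions (after 15 returned to B): A=34, B=223, C=127, D=223, E=41
Pot levels (distinct totals of non-folded players): 34, 41, 127, 223
Layer 1-34: 34 each from A, B, C, D, E = 34*5 = 170 chips; eligible A, B, C, D, E
Layer 35-41: 7 each from B, C, D, E = 7*4 = 28 chips; eligible B, C, D, E
Layer 42-127: 86 each from B, C, D = 86*3 = 258 chips; eligible B, C, D
Layer 128-223: 96 each from B, D = 96*2 = 192 chips; eligible B, D

Pot 1: 170 chips, eligible: A, B, C, D, E
Pot 2: 28 chips, eligible: B, C, D, E
Pot 3: 258 chips, eligible: B, C, D
Pot 4: 192 chips, eligible: B, D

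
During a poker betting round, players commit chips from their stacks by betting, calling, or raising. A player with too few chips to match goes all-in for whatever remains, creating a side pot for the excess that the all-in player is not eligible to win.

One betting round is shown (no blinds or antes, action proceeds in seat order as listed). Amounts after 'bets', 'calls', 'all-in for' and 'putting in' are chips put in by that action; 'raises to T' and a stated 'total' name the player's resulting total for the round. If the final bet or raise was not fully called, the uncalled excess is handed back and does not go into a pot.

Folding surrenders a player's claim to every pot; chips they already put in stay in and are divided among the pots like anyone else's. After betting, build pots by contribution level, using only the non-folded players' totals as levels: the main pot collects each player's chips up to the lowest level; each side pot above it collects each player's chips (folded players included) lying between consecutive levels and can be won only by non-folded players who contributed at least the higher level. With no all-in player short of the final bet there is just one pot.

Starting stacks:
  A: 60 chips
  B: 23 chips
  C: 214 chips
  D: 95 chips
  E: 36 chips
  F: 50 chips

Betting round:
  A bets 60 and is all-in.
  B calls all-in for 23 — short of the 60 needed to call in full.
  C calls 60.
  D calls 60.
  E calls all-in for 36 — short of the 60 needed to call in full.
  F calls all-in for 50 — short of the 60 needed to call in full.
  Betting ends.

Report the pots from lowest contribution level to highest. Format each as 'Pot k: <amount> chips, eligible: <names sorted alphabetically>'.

Pot 1: 138 chips, eligible: A, B, C, D, E, F
Pot 2: 65 chips, eligible: A, C, D, E, F
Pot 3: 56 chips, eligible: A, C, D, F
Pot 4: 30 chips, eligible: A, C, D

Derivation:
Contributions: A=60, B=23, C=60, D=60, E=36, F=50
Pot levels (distinct totals of non-folded players): 23, 36, 50, 60
Layer 1-23: 23 each from A, B, C, D, E, F = 23*6 = 138 chips; eligible A, B, C, D, E, F
Layer 24-36: 13 each from A, C, D, E, F = 13*5 = 65 chips; eligible A, C, D, E, F
Layer 37-50: 14 each from A, C, D, F = 14*4 = 56 chips; eligible A, C, D, F
Layer 51-60: 10 each from A, C, D = 10*3 = 30 chips; eligible A, C, D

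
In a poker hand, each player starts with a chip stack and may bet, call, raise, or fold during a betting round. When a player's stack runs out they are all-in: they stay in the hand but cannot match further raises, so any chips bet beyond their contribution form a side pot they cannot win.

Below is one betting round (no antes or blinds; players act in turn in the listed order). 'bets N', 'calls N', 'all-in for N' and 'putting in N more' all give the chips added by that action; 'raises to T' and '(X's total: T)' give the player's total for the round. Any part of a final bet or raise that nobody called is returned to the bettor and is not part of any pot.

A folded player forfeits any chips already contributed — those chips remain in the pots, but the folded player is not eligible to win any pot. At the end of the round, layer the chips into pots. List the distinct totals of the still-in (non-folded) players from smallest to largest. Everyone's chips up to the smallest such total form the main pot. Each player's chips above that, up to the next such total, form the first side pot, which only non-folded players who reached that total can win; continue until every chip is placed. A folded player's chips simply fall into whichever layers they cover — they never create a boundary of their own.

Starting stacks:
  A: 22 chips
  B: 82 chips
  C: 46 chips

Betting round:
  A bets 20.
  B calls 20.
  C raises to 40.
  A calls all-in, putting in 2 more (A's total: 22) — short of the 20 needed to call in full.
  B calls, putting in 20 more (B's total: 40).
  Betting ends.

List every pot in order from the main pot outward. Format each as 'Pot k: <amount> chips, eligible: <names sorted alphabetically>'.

Contributions: A=22, B=40, C=40
Pot levels (distinct totals of non-folded players): 22, 40
Layer 1-22: 22 each from A, B, C = 22*3 = 66 chips; eligible A, B, C
Layer 23-40: 18 each from B, C = 18*2 = 36 chips; eligible B, C

Pot 1: 66 chips, eligible: A, B, C
Pot 2: 36 chips, eligible: B, C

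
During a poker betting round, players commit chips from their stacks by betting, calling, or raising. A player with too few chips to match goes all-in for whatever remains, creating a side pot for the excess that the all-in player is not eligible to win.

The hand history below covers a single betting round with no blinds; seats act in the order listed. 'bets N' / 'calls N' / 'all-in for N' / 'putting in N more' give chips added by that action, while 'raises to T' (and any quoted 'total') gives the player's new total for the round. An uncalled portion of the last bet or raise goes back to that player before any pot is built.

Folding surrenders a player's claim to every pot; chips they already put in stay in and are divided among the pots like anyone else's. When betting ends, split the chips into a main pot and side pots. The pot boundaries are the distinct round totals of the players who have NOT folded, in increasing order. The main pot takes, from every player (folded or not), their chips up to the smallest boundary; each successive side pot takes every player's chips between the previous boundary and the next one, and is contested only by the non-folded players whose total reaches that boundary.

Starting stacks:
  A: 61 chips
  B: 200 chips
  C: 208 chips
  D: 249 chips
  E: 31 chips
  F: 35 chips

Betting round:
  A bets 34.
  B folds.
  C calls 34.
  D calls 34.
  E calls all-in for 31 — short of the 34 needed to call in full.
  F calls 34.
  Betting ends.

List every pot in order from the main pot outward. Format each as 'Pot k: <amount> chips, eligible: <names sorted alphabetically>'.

Contributions: A=34, C=34, D=34, E=31, F=34
Folded: B
Pot levels (distinct totals of non-folded players): 31, 34
Layer 1-31: 31 each from A, C, D, E, F = 31*5 = 155 chips; eligible A, C, D, E, F
Layer 32-34: 3 each from A, C, D, F = 3*4 = 12 chips; eligible A, C, D, F

Pot 1: 155 chips, eligible: A, C, D, E, F
Pot 2: 12 chips, eligible: A, C, D, F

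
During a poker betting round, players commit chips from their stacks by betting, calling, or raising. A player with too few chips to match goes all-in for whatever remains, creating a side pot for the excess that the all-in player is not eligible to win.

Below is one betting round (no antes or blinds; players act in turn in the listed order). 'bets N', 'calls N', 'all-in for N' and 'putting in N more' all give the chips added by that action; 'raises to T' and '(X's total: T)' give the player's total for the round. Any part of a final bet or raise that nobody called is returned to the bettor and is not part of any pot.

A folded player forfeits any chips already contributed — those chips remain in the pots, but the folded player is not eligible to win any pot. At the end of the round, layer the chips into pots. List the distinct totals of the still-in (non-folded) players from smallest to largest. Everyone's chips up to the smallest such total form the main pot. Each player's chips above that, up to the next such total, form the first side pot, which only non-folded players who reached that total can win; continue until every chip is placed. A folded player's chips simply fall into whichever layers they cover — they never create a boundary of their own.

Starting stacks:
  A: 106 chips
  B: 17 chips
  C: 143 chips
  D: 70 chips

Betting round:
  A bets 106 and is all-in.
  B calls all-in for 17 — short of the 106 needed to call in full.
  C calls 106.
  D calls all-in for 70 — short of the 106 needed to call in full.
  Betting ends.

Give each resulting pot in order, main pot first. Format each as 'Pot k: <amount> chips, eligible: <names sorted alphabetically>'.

Contributions: A=106, B=17, C=106, D=70
Pot levels (distinct totals of non-folded players): 17, 70, 106
Layer 1-17: 17 each from A, B, C, D = 17*4 = 68 chips; eligible A, B, C, D
Layer 18-70: 53 each from A, C, D = 53*3 = 159 chips; eligible A, C, D
Layer 71-106: 36 each from A, C = 36*2 = 72 chips; eligible A, C

Pot 1: 68 chips, eligible: A, B, C, D
Pot 2: 159 chips, eligible: A, C, D
Pot 3: 72 chips, eligible: A, C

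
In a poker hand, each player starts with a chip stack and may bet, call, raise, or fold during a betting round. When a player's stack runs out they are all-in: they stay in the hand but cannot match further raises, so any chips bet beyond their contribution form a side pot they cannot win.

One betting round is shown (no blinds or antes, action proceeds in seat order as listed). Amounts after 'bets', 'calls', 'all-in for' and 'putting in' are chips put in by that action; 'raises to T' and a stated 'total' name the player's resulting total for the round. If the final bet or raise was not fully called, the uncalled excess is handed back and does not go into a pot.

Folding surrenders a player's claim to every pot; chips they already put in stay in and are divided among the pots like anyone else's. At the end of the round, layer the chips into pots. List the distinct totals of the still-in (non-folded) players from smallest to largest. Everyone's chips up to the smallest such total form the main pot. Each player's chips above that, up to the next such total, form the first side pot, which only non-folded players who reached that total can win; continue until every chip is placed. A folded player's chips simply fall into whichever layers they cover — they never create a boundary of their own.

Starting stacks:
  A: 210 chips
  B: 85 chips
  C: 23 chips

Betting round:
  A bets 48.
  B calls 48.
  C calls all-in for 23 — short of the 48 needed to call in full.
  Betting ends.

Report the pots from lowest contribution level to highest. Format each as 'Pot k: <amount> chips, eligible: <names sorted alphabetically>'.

Contributions: A=48, B=48, C=23
Pot levels (distinct totals of non-folded players): 23, 48
Layer 1-23: 23 each from A, B, C = 23*3 = 69 chips; eligible A, B, C
Layer 24-48: 25 each from A, B = 25*2 = 50 chips; eligible A, B

Pot 1: 69 chips, eligible: A, B, C
Pot 2: 50 chips, eligible: A, B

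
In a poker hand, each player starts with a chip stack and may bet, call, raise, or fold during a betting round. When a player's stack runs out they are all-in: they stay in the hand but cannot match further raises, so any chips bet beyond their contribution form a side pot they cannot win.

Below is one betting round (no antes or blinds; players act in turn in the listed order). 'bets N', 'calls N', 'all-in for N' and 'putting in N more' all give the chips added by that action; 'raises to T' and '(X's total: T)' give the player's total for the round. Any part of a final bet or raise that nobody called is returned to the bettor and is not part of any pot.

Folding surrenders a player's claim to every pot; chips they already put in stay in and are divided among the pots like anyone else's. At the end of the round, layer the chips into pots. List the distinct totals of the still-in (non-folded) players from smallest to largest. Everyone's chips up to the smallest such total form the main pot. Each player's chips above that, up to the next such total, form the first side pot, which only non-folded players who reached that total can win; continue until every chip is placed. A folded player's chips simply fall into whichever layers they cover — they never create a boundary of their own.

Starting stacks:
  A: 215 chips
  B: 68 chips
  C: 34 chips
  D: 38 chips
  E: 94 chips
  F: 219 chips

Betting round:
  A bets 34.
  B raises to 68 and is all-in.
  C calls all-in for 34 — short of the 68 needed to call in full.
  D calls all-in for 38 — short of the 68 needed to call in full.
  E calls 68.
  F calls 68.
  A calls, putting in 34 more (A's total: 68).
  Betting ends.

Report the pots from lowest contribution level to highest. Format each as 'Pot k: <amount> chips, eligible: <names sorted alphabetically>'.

Contributions: A=68, B=68, C=34, D=38, E=68, F=68
Pot levels (distinct totals of non-folded players): 34, 38, 68
Layer 1-34: 34 each from A, B, C, D, E, F = 34*6 = 204 chips; eligible A, B, C, D, E, F
Layer 35-38: 4 each from A, B, D, E, F = 4*5 = 20 chips; eligible A, B, D, E, F
Layer 39-68: 30 each from A, B, E, F = 30*4 = 120 chips; eligible A, B, E, F

Pot 1: 204 chips, eligible: A, B, C, D, E, F
Pot 2: 20 chips, eligible: A, B, D, E, F
Pot 3: 120 chips, eligible: A, B, E, F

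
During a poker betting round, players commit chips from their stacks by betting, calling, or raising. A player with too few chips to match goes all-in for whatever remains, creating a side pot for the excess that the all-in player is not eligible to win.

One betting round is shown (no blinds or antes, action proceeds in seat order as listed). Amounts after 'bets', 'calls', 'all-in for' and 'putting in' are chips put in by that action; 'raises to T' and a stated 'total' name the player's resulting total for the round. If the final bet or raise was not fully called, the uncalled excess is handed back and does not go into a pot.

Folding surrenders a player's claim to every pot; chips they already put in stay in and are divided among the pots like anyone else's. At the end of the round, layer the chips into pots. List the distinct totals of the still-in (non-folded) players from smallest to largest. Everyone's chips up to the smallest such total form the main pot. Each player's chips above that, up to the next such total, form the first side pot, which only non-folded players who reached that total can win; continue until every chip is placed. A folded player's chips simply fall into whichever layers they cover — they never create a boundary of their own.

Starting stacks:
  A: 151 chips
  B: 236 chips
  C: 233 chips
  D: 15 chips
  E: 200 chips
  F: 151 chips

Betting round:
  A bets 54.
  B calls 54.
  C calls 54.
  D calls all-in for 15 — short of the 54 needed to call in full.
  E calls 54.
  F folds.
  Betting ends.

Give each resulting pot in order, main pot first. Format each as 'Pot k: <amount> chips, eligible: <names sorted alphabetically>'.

Contributions: A=54, B=54, C=54, D=15, E=54
Folded: F
Pot levels (distinct totals of non-folded players): 15, 54
Layer 1-15: 15 each from A, B, C, D, E = 15*5 = 75 chips; eligible A, B, C, D, E
Layer 16-54: 39 each from A, B, C, E = 39*4 = 156 chips; eligible A, B, C, E

Pot 1: 75 chips, eligible: A, B, C, D, E
Pot 2: 156 chips, eligible: A, B, C, E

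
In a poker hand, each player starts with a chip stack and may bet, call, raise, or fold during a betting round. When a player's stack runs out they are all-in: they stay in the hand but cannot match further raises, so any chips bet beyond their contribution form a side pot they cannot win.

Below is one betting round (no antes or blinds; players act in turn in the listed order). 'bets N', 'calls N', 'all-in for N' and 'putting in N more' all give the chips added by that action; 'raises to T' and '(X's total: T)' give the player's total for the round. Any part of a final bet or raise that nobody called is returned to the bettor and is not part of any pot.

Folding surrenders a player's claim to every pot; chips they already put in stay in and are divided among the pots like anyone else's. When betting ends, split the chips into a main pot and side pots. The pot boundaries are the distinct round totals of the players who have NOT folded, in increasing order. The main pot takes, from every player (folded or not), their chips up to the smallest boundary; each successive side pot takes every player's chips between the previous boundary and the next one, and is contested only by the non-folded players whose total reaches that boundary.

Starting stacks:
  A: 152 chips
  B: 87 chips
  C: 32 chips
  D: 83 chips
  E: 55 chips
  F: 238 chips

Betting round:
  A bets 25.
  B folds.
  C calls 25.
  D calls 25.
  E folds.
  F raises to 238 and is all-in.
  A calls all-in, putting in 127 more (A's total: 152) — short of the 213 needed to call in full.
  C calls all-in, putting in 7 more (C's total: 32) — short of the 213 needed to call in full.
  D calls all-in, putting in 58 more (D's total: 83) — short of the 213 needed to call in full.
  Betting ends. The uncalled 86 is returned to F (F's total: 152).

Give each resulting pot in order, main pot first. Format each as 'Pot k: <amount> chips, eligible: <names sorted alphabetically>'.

Contributions (after 86 returned to F): A=152, C=32, D=83, F=152
Folded: B, E
Pot levels (distinct totals of non-folded players): 32, 83, 152
Layer 1-32: 32 each from A, C, D, F = 32*4 = 128 chips; eligible A, C, D, F
Layer 33-83: 51 each from A, D, F = 51*3 = 153 chips; eligible A, D, F
Layer 84-152: 69 each from A, F = 69*2 = 138 chips; eligible A, F

Pot 1: 128 chips, eligible: A, C, D, F
Pot 2: 153 chips, eligible: A, D, F
Pot 3: 138 chips, eligible: A, F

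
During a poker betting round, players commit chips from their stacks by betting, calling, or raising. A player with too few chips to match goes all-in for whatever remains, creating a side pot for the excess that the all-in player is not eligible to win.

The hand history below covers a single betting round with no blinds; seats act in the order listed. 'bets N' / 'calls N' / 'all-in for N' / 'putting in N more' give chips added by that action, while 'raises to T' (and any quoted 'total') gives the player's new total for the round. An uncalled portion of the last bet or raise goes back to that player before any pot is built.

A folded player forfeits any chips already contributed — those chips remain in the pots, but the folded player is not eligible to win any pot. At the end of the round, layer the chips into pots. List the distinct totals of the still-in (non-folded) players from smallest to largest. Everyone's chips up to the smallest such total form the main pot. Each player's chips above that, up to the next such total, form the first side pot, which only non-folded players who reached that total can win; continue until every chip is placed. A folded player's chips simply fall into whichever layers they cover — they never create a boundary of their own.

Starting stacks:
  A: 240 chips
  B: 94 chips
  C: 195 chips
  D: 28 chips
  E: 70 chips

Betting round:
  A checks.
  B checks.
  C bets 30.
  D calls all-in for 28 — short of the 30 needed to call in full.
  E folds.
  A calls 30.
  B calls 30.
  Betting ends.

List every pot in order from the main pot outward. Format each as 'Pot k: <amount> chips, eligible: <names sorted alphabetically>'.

Contributions: A=30, B=30, C=30, D=28
Folded: E
Pot levels (distinct totals of non-folded players): 28, 30
Layer 1-28: 28 each from A, B, C, D = 28*4 = 112 chips; eligible A, B, C, D
Layer 29-30: 2 each from A, B, C = 2*3 = 6 chips; eligible A, B, C

Pot 1: 112 chips, eligible: A, B, C, D
Pot 2: 6 chips, eligible: A, B, C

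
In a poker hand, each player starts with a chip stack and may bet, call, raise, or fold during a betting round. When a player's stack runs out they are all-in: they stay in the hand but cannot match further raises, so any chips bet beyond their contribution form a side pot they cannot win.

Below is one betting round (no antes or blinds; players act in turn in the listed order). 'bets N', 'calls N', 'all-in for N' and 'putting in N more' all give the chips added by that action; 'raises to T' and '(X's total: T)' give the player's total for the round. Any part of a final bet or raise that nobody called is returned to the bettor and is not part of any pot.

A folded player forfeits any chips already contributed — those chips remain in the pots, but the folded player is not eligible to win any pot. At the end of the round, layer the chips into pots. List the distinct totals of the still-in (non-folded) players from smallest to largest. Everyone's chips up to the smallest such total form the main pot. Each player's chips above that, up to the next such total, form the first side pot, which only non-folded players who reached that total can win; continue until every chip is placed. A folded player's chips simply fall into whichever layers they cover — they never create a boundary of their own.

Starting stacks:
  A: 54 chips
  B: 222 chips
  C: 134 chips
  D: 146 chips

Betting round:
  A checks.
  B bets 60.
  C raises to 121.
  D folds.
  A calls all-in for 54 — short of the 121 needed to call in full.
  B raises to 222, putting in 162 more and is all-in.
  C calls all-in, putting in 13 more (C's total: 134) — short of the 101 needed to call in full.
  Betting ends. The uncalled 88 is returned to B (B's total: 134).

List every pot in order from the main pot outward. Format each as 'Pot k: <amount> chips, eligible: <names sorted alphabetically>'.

Contributions (after 88 returned to B): A=54, B=134, C=134
Folded: D
Pot levels (distinct totals of non-folded players): 54, 134
Layer 1-54: 54 each from A, B, C = 54*3 = 162 chips; eligible A, B, C
Layer 55-134: 80 each from B, C = 80*2 = 160 chips; eligible B, C

Pot 1: 162 chips, eligible: A, B, C
Pot 2: 160 chips, eligible: B, C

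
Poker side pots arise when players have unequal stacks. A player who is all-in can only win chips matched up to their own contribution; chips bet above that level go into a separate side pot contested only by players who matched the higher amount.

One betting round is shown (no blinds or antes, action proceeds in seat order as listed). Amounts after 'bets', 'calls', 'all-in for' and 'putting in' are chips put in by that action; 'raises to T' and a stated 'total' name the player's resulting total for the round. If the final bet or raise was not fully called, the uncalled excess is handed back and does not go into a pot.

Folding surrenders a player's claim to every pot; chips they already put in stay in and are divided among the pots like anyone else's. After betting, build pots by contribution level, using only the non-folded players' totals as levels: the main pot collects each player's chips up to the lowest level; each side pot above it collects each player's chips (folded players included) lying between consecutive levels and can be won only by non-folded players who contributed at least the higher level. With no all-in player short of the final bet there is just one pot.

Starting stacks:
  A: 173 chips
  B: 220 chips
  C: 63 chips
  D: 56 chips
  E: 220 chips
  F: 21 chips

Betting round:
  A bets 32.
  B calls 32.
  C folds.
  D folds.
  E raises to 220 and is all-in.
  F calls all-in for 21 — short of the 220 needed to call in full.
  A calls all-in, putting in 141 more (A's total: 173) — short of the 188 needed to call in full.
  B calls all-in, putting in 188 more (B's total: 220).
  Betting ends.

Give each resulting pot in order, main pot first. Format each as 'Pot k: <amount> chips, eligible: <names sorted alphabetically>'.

Contributions: A=173, B=220, E=220, F=21
Folded: C, D
Pot levels (distinct totals of non-folded players): 21, 173, 220
Layer 1-21: 21 each from A, B, E, F = 21*4 = 84 chips; eligible A, B, E, F
Layer 22-173: 152 each from A, B, E = 152*3 = 456 chips; eligible A, B, E
Layer 174-220: 47 each from B, E = 47*2 = 94 chips; eligible B, E

Pot 1: 84 chips, eligible: A, B, E, F
Pot 2: 456 chips, eligible: A, B, E
Pot 3: 94 chips, eligible: B, E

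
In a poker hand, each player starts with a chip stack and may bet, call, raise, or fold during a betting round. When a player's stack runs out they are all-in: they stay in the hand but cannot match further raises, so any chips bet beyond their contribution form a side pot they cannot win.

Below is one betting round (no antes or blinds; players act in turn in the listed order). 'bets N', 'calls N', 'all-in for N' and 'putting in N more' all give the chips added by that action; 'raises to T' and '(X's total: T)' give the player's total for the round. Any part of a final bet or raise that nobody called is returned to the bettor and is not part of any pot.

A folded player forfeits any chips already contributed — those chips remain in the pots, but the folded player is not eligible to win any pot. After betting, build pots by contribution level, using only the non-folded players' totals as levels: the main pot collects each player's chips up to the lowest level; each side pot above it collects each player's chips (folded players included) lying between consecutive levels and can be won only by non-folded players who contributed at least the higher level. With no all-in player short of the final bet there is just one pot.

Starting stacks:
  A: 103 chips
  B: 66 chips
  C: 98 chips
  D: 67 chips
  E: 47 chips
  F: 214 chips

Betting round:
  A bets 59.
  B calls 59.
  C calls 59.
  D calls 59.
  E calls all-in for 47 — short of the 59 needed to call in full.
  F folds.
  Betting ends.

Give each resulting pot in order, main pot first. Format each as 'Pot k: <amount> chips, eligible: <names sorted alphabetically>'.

Pot 1: 235 chips, eligible: A, B, C, D, E
Pot 2: 48 chips, eligible: A, B, C, D

Derivation:
Contributions: A=59, B=59, C=59, D=59, E=47
Folded: F
Pot levels (distinct totals of non-folded players): 47, 59
Layer 1-47: 47 each from A, B, C, D, E = 47*5 = 235 chips; eligible A, B, C, D, E
Layer 48-59: 12 each from A, B, C, D = 12*4 = 48 chips; eligible A, B, C, D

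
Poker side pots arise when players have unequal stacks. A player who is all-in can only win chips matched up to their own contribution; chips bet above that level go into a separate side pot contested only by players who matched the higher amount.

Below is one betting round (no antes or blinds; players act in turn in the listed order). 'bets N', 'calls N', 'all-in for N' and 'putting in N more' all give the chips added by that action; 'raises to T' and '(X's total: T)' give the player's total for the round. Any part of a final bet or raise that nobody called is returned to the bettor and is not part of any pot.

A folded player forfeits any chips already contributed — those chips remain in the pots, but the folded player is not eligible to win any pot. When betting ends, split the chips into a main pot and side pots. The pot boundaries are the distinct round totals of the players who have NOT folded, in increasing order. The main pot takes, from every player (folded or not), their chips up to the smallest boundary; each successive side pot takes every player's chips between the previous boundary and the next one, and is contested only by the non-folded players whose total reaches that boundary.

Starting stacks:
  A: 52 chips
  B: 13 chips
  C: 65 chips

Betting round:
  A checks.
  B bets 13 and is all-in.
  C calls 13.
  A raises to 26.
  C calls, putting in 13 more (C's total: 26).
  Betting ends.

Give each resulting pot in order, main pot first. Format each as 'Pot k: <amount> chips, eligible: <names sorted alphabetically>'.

Pot 1: 39 chips, eligible: A, B, C
Pot 2: 26 chips, eligible: A, C

Derivation:
Contributions: A=26, B=13, C=26
Pot levels (distinct totals of non-folded players): 13, 26
Layer 1-13: 13 each from A, B, C = 13*3 = 39 chips; eligible A, B, C
Layer 14-26: 13 each from A, C = 13*2 = 26 chips; eligible A, C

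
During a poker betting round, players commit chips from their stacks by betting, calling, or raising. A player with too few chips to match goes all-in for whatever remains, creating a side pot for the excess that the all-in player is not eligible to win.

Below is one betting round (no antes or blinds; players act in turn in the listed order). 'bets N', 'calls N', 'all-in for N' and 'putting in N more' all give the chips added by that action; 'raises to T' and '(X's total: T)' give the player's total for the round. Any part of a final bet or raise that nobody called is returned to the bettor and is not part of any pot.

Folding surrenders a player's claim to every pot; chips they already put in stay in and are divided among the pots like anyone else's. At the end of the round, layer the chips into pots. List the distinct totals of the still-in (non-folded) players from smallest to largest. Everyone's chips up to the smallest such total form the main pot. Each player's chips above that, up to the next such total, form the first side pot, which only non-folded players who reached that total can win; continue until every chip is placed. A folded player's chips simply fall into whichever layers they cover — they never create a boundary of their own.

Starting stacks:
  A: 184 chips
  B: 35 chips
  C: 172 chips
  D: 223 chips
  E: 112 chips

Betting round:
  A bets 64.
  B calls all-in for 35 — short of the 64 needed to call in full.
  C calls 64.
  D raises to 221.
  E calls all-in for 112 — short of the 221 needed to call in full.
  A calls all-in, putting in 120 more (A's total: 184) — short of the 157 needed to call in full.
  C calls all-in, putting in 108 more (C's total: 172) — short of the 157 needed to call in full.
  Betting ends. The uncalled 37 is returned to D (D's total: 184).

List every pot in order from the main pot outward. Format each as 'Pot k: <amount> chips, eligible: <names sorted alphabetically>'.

Pot 1: 175 chips, eligible: A, B, C, D, E
Pot 2: 308 chips, eligible: A, C, D, E
Pot 3: 180 chips, eligible: A, C, D
Pot 4: 24 chips, eligible: A, D

Derivation:
Contributions (after 37 returned to D): A=184, B=35, C=172, D=184, E=112
Pot levels (distinct totals of non-folded players): 35, 112, 172, 184
Layer 1-35: 35 each from A, B, C, D, E = 35*5 = 175 chips; eligible A, B, C, D, E
Layer 36-112: 77 each from A, C, D, E = 77*4 = 308 chips; eligible A, C, D, E
Layer 113-172: 60 each from A, C, D = 60*3 = 180 chips; eligible A, C, D
Layer 173-184: 12 each from A, D = 12*2 = 24 chips; eligible A, D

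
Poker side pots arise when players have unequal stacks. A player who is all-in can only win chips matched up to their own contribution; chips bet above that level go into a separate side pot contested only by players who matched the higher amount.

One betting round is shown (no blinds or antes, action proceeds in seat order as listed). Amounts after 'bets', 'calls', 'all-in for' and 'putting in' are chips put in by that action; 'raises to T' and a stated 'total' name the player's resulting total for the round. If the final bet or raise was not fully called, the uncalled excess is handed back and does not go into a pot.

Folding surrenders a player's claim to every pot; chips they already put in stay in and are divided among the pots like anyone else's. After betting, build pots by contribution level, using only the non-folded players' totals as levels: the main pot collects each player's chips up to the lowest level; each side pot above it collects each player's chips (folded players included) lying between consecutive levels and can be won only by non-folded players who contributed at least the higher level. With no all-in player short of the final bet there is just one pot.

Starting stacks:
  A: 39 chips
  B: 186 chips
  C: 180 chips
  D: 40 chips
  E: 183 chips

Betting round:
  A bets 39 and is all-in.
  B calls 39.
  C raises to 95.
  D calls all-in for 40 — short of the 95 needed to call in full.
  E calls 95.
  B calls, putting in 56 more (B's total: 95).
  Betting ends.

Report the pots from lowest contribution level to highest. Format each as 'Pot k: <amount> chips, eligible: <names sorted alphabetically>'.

Pot 1: 195 chips, eligible: A, B, C, D, E
Pot 2: 4 chips, eligible: B, C, D, E
Pot 3: 165 chips, eligible: B, C, E

Derivation:
Contributions: A=39, B=95, C=95, D=40, E=95
Pot levels (distinct totals of non-folded players): 39, 40, 95
Layer 1-39: 39 each from A, B, C, D, E = 39*5 = 195 chips; eligible A, B, C, D, E
Layer 40-40: 1 each from B, C, D, E = 1*4 = 4 chips; eligible B, C, D, E
Layer 41-95: 55 each from B, C, E = 55*3 = 165 chips; eligible B, C, E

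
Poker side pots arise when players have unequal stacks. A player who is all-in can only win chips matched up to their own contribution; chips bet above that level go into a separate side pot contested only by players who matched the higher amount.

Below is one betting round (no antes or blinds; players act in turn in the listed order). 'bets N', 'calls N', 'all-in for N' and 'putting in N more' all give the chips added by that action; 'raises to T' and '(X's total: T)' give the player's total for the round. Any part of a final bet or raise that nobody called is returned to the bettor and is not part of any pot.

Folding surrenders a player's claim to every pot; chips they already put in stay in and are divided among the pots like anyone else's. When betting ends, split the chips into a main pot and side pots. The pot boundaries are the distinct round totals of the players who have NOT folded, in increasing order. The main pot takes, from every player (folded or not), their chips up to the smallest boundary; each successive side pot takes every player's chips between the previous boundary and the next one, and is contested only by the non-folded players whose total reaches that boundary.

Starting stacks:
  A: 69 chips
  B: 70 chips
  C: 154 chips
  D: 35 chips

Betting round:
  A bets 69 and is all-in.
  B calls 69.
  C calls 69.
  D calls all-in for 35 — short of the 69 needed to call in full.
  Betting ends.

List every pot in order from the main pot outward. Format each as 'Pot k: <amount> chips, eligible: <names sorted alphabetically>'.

Contributions: A=69, B=69, C=69, D=35
Pot levels (distinct totals of non-folded players): 35, 69
Layer 1-35: 35 each from A, B, C, D = 35*4 = 140 chips; eligible A, B, C, D
Layer 36-69: 34 each from A, B, C = 34*3 = 102 chips; eligible A, B, C

Pot 1: 140 chips, eligible: A, B, C, D
Pot 2: 102 chips, eligible: A, B, C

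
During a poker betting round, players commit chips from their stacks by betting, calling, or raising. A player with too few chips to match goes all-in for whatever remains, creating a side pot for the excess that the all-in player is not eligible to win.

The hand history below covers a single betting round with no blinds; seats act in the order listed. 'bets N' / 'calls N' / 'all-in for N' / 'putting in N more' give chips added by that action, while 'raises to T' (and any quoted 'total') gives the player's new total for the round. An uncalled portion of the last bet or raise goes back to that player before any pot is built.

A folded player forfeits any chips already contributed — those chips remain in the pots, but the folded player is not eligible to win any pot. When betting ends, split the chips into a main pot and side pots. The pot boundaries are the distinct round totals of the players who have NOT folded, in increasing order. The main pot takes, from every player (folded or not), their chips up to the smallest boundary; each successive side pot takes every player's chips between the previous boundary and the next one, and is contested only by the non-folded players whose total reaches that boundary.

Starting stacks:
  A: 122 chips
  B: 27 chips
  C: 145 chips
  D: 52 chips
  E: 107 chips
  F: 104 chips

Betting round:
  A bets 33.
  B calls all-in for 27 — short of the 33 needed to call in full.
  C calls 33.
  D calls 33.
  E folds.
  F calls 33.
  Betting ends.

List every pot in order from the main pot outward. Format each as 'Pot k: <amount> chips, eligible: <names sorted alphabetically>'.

Contributions: A=33, B=27, C=33, D=33, F=33
Folded: E
Pot levels (distinct totals of non-folded players): 27, 33
Layer 1-27: 27 each from A, B, C, D, F = 27*5 = 135 chips; eligible A, B, C, D, F
Layer 28-33: 6 each from A, C, D, F = 6*4 = 24 chips; eligible A, C, D, F

Pot 1: 135 chips, eligible: A, B, C, D, F
Pot 2: 24 chips, eligible: A, C, D, F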